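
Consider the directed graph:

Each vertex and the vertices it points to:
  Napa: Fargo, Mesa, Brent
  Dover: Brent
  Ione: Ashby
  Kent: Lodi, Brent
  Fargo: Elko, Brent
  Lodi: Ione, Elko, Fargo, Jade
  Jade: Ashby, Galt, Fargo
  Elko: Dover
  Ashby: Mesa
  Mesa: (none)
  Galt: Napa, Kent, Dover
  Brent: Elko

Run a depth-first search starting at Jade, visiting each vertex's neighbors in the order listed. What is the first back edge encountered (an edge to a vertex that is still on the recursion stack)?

Brent->Elko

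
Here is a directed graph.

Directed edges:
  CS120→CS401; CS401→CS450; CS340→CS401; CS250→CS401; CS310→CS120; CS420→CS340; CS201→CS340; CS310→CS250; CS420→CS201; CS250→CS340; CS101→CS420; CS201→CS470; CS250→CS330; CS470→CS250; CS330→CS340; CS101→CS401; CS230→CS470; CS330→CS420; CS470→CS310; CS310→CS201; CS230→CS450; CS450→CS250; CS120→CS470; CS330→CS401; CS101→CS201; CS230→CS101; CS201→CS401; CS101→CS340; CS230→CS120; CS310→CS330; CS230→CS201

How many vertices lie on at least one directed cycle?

A vertex is on a directed cycle iff it belongs to a strongly connected component of size ≥ 2 (or has a self-loop).
The vertices on cycles are {CS120, CS201, CS250, CS310, CS330, CS340, CS401, CS420, CS450, CS470} — 10 in total.

10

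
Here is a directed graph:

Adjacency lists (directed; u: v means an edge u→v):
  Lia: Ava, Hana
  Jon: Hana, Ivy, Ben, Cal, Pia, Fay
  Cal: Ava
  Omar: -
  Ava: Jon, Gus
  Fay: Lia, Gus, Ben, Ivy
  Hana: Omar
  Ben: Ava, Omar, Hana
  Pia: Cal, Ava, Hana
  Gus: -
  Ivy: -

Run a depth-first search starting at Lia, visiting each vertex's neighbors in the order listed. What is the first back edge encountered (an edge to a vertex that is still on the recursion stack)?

Ben→Ava

DFS from Lia (visiting each vertex's neighbors in the order listed); mark gray on enter, black on exit:
Lia gray
  Ava gray
    Jon gray
      Hana gray
        Omar gray
        Omar black
      Hana black
      Ivy gray
      Ivy black
      Ben gray
        Ben→Ava: Ava is gray → back edge
First back edge: Ben → Ava.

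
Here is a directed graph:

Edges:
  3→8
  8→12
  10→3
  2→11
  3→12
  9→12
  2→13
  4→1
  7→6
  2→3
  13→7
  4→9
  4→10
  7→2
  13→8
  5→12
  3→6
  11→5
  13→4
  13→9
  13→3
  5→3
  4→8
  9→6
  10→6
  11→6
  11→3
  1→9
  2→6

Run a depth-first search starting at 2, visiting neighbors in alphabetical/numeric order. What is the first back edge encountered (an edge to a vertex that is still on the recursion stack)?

DFS from 2 (visiting neighbors in alphabetical/numeric order); mark gray on enter, black on exit:
2 gray
  3 gray
    6 gray
    6 black
    8 gray
      12 gray
      12 black
    8 black
    3→12: 12 black — skip
  3 black
  2→6: 6 black — skip
  11 gray
    11→3: 3 black — skip
    5 gray
      5→3: 3 black — skip
      5→12: 12 black — skip
    5 black
    11→6: 6 black — skip
  11 black
  13 gray
    13→3: 3 black — skip
    4 gray
      1 gray
        9 gray
          9→6: 6 black — skip
          9→12: 12 black — skip
        9 black
      1 black
      4→8: 8 black — skip
      4→9: 9 black — skip
      10 gray
        10→3: 3 black — skip
        10→6: 6 black — skip
      10 black
    4 black
    7 gray
      7→2: 2 is gray → back edge
First back edge: 7 → 2.

7->2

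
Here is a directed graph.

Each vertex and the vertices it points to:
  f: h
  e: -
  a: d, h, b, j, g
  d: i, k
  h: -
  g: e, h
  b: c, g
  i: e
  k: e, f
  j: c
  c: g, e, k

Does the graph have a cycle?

No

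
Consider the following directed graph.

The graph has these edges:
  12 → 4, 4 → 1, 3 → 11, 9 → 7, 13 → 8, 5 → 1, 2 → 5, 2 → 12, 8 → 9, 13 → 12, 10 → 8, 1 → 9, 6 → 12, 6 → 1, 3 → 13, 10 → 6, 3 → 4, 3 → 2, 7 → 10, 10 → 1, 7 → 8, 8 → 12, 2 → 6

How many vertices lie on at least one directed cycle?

A vertex is on a directed cycle iff it belongs to a strongly connected component of size ≥ 2 (or has a self-loop).
The vertices on cycles are {1, 4, 6, 7, 8, 9, 10, 12} — 8 in total.

8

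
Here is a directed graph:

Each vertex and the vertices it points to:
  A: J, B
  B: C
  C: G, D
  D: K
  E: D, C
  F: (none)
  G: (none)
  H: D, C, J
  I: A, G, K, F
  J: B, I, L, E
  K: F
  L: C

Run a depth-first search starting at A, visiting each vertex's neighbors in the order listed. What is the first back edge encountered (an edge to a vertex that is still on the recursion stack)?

I→A

DFS from A (visiting each vertex's neighbors in the order listed); mark gray on enter, black on exit:
A gray
  J gray
    B gray
      C gray
        G gray
        G black
        D gray
          K gray
            F gray
            F black
          K black
        D black
      C black
    B black
    I gray
      I→A: A is gray → back edge
First back edge: I → A.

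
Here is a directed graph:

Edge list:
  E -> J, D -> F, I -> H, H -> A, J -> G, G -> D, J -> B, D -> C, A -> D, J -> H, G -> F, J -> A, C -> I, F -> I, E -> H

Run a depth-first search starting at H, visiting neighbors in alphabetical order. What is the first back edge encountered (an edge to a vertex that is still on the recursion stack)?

I→H

DFS from H (visiting neighbors in alphabetical order); mark gray on enter, black on exit:
H gray
  A gray
    D gray
      C gray
        I gray
          I→H: H is gray → back edge
First back edge: I → H.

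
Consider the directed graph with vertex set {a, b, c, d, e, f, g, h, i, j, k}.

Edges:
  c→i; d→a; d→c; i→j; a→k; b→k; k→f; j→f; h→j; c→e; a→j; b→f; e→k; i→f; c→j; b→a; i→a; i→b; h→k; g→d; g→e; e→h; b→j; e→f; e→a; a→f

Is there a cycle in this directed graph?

No

DFS with white/gray/black marking, starting from g:
g gray
  d gray
    a gray
      j gray
        f gray
        f black
      j black
      a→f: f black — skip
      k gray
        k→f: f black — skip
      k black
    a black
    c gray
      e gray
        e→a: a black — skip
        e→f: f black — skip
        e→k: k black — skip
        h gray
          h→j: j black — skip
          h→k: k black — skip
        h black
      e black
      i gray
        i→j: j black — skip
        b gray
          b→k: k black — skip
          b→a: a black — skip
          b→f: f black — skip
          b→j: j black — skip
        b black
        i→f: f black — skip
        i→a: a black — skip
      i black
      c→j: j black — skip
    c black
  d black
  g→e: e black — skip
g black
Every edge goes to a white or black vertex — no back edge, so the graph is acyclic.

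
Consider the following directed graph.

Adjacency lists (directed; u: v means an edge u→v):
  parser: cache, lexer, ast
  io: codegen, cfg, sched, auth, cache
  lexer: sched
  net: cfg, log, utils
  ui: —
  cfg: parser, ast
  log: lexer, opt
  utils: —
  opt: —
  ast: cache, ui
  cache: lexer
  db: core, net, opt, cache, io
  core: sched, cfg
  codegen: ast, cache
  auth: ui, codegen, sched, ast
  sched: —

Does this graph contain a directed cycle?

DFS with white/gray/black marking, starting from lexer:
lexer gray
  sched gray
  sched black
lexer black
parser gray
  cache gray
    cache→lexer: lexer black — skip
  cache black
  parser→lexer: lexer black — skip
  ast gray
    ast→cache: cache black — skip
    ui gray
    ui black
  ast black
parser black
io gray
  codegen gray
    codegen→ast: ast black — skip
    codegen→cache: cache black — skip
  codegen black
  cfg gray
    cfg→parser: parser black — skip
    cfg→ast: ast black — skip
  cfg black
  io→sched: sched black — skip
  auth gray
    auth→ui: ui black — skip
    auth→codegen: codegen black — skip
    auth→sched: sched black — skip
    auth→ast: ast black — skip
  auth black
  io→cache: cache black — skip
io black
net gray
  net→cfg: cfg black — skip
  log gray
    log→lexer: lexer black — skip
    opt gray
    opt black
  log black
  utils gray
  utils black
net black
db gray
  core gray
    core→sched: sched black — skip
    core→cfg: cfg black — skip
  core black
  db→net: net black — skip
  db→opt: opt black — skip
  db→cache: cache black — skip
  db→io: io black — skip
db black
Every edge goes to a white or black vertex — no back edge, so the graph is acyclic.

No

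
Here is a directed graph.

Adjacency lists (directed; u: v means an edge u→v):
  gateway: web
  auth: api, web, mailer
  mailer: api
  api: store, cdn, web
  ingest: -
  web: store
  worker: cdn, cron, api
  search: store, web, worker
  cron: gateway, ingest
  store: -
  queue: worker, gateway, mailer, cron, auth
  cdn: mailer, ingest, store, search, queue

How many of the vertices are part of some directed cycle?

7

A vertex is on a directed cycle iff it belongs to a strongly connected component of size ≥ 2 (or has a self-loop).
The vertices on cycles are {api, cdn, auth, queue, mailer, search, worker} — 7 in total.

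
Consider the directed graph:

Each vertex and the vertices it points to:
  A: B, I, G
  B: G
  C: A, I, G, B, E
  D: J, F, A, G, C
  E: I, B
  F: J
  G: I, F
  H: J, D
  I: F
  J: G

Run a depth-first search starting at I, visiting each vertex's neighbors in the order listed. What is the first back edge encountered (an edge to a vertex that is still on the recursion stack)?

DFS from I (visiting each vertex's neighbors in the order listed); mark gray on enter, black on exit:
I gray
  F gray
    J gray
      G gray
        G→I: I is gray → back edge
First back edge: G → I.

G→I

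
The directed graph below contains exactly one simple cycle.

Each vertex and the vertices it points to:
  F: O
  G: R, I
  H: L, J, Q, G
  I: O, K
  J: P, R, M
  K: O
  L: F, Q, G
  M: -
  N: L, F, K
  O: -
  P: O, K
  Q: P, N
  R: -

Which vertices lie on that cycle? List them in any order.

L, N, Q

DFS with gray/black marking from Q:
Q gray
  P gray
    O gray
    O black
    K gray
      K→O: O black — skip
    K black
  P black
  N gray
    L gray
      F gray
        F→O: O black — skip
      F black
      L→Q: Q is gray → back edge
Back edge closes the cycle Q → N → L → Q; its vertices are {L, N, Q}.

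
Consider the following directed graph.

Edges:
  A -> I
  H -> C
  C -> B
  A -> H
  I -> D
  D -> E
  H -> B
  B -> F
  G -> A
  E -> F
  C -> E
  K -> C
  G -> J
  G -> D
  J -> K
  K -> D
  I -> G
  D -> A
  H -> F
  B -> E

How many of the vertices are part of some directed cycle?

6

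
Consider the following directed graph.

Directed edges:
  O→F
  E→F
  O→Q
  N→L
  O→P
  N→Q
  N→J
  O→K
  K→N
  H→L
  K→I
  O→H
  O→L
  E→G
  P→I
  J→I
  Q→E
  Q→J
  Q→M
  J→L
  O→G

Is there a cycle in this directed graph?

No

DFS with white/gray/black marking, starting from H:
H gray
  L gray
  L black
H black
E gray
  G gray
  G black
  F gray
  F black
E black
I gray
I black
J gray
  J→I: I black — skip
  J→L: L black — skip
J black
K gray
  K→I: I black — skip
  N gray
    Q gray
      Q→J: J black — skip
      M gray
      M black
      Q→E: E black — skip
    Q black
    N→L: L black — skip
    N→J: J black — skip
  N black
K black
O gray
  O→H: H black — skip
  O→G: G black — skip
  O→L: L black — skip
  O→K: K black — skip
  O→Q: Q black — skip
  O→F: F black — skip
  P gray
    P→I: I black — skip
  P black
O black
Every edge goes to a white or black vertex — no back edge, so the graph is acyclic.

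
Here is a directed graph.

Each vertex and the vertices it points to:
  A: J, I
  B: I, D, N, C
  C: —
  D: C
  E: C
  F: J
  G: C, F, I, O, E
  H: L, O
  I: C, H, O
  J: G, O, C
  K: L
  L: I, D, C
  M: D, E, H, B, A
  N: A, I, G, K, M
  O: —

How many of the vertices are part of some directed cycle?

A vertex is on a directed cycle iff it belongs to a strongly connected component of size ≥ 2 (or has a self-loop).
The vertices on cycles are {B, F, G, H, I, J, L, M, N} — 9 in total.

9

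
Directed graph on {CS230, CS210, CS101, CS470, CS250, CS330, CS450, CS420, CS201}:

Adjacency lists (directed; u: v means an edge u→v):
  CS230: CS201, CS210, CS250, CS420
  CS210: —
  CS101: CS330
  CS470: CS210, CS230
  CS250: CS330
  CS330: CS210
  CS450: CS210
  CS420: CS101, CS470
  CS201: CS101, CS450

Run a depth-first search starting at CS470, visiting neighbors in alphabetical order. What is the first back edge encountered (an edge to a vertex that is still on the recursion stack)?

DFS from CS470 (visiting neighbors in alphabetical order); mark gray on enter, black on exit:
CS470 gray
  CS210 gray
  CS210 black
  CS230 gray
    CS201 gray
      CS101 gray
        CS330 gray
          CS330→CS210: CS210 black — skip
        CS330 black
      CS101 black
      CS450 gray
        CS450→CS210: CS210 black — skip
      CS450 black
    CS201 black
    CS230→CS210: CS210 black — skip
    CS250 gray
      CS250→CS330: CS330 black — skip
    CS250 black
    CS420 gray
      CS420→CS101: CS101 black — skip
      CS420→CS470: CS470 is gray → back edge
First back edge: CS420 → CS470.

CS420->CS470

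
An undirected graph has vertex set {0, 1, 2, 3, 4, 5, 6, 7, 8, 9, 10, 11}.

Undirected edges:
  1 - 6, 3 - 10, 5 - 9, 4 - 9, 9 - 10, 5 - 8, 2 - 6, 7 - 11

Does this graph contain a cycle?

DFS, tracking each vertex's parent; an edge to a visited non-parent vertex closes a cycle.
Start from 1:
visit 1 (parent –)
  visit 6 (parent 1)
    visit 2 (parent 6)
      2–6: parent, skip
    6–1: parent, skip
visit 0 (parent –)
visit 3 (parent –)
  visit 10 (parent 3)
    visit 9 (parent 10)
      9–10: parent, skip
      visit 5 (parent 9)
        visit 8 (parent 5)
          8–5: parent, skip
        5–9: parent, skip
      visit 4 (parent 9)
        4–9: parent, skip
    10–3: parent, skip
visit 7 (parent –)
  visit 11 (parent 7)
    11–7: parent, skip
No non-parent visited neighbor found — the graph is a forest.

No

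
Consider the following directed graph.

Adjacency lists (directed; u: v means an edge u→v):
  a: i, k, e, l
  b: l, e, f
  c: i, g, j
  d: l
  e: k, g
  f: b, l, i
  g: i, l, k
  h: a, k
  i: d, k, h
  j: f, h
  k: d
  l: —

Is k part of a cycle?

k lies on a cycle iff there is a path from k back to itself.
Exploring from k, it never reaches itself; equivalently, its strongly connected component is a singleton.

No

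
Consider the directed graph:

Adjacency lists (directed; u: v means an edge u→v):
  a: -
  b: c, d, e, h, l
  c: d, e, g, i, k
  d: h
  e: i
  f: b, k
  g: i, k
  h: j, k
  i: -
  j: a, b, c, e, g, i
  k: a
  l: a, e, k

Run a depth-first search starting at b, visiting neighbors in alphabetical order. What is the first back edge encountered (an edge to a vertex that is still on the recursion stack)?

DFS from b (visiting neighbors in alphabetical order); mark gray on enter, black on exit:
b gray
  c gray
    d gray
      h gray
        j gray
          a gray
          a black
          j→b: b is gray → back edge
First back edge: j → b.

j→b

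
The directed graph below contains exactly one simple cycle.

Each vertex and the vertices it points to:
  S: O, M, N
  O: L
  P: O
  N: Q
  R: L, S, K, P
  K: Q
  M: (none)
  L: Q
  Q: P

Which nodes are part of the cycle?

L, O, P, Q

DFS with gray/black marking from P:
P gray
  O gray
    L gray
      Q gray
        Q→P: P is gray → back edge
Back edge closes the cycle P → O → L → Q → P; its vertices are {L, O, P, Q}.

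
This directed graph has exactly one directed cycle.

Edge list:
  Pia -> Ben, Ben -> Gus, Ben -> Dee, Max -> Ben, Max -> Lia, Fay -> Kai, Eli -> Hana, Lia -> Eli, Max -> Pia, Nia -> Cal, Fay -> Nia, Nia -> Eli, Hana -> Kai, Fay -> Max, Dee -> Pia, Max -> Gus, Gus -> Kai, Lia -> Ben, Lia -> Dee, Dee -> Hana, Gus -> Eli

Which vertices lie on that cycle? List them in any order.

DFS with gray/black marking from Ben:
Ben gray
  Gus gray
    Eli gray
      Hana gray
        Kai gray
        Kai black
      Hana black
    Eli black
    Gus→Kai: Kai black — skip
  Gus black
  Dee gray
    Dee→Hana: Hana black — skip
    Pia gray
      Pia→Ben: Ben is gray → back edge
Back edge closes the cycle Ben → Dee → Pia → Ben; its vertices are {Ben, Dee, Pia}.

Ben, Dee, Pia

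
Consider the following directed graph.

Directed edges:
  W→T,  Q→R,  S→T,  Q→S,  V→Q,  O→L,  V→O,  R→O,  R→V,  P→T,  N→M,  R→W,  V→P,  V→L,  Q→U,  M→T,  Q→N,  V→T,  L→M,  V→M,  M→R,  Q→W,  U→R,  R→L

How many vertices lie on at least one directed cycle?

8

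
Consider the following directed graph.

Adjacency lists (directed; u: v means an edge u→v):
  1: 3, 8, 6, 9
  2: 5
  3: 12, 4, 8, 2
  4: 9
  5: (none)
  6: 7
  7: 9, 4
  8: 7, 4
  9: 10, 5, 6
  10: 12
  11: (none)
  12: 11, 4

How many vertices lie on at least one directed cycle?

A vertex is on a directed cycle iff it belongs to a strongly connected component of size ≥ 2 (or has a self-loop).
The vertices on cycles are {4, 6, 7, 9, 10, 12} — 6 in total.

6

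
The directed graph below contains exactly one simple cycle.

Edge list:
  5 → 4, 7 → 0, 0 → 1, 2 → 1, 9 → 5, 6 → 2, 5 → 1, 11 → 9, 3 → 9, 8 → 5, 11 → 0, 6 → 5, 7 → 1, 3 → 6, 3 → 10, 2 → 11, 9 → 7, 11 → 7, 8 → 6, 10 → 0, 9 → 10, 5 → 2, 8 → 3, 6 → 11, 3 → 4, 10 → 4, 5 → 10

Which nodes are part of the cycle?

DFS with gray/black marking from 9:
9 gray
  10 gray
    0 gray
      1 gray
      1 black
    0 black
    4 gray
    4 black
  10 black
  5 gray
    5→10: 10 black — skip
    2 gray
      2→1: 1 black — skip
      11 gray
        11→0: 0 black — skip
        11→9: 9 is gray → back edge
Back edge closes the cycle 9 → 5 → 2 → 11 → 9; its vertices are {2, 5, 9, 11}.

2, 5, 9, 11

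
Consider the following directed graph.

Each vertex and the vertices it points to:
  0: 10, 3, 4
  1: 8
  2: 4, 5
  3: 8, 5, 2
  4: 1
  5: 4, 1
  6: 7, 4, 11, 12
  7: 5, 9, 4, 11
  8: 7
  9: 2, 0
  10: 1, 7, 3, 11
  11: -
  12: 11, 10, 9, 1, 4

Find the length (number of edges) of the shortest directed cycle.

For each vertex v, BFS finds the shortest path from v back to v.
The shortest such closed walk is 10 → 7 → 9 → 0 → 10, length 4.

4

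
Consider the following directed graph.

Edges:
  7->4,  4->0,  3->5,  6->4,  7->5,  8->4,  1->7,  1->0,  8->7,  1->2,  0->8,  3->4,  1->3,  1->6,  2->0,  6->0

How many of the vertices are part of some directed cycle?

A vertex is on a directed cycle iff it belongs to a strongly connected component of size ≥ 2 (or has a self-loop).
The vertices on cycles are {0, 4, 7, 8} — 4 in total.

4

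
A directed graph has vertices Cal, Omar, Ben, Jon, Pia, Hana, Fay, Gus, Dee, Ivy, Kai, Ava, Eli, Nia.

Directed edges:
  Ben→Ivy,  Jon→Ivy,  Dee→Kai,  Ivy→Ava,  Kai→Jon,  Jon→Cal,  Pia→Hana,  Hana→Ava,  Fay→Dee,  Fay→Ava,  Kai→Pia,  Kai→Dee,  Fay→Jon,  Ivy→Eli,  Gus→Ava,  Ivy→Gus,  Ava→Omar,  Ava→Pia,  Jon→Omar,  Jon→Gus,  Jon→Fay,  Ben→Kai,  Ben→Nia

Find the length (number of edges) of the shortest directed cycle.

2

For each vertex v, BFS finds the shortest path from v back to v.
The shortest such closed walk is Kai → Dee → Kai, length 2.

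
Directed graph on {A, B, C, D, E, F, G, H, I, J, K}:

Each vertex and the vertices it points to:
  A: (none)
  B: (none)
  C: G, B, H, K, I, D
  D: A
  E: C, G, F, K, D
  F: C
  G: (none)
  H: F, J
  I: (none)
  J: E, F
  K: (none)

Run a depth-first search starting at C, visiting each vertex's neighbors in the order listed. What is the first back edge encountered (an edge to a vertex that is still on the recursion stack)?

F->C

DFS from C (visiting each vertex's neighbors in the order listed); mark gray on enter, black on exit:
C gray
  G gray
  G black
  B gray
  B black
  H gray
    F gray
      F→C: C is gray → back edge
First back edge: F → C.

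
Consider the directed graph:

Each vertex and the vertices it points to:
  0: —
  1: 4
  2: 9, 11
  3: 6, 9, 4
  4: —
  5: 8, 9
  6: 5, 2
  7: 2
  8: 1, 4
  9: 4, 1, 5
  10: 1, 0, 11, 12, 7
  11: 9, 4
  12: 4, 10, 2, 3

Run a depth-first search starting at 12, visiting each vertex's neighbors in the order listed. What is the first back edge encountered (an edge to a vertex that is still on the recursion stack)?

5->9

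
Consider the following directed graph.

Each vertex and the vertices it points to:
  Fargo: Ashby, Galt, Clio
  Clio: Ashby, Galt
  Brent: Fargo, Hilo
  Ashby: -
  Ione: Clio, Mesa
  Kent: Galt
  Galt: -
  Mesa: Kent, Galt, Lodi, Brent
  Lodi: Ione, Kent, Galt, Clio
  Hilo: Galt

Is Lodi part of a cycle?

Lodi is on a cycle iff Lodi can reach itself via ≥1 edge.
Lodi → Ione → Mesa → Lodi — yes.

Yes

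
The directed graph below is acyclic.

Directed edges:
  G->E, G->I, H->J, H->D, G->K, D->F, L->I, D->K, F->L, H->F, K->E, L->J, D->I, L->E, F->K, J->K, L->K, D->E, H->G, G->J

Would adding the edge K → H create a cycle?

Yes

Adding K→H creates a cycle iff H can already reach K.
Path from H: H → D → K.
So H → … → K → H is a cycle.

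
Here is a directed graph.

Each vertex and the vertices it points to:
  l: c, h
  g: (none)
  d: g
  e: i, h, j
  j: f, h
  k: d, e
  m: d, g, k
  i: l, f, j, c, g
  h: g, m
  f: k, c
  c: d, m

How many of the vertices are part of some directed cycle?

A vertex is on a directed cycle iff it belongs to a strongly connected component of size ≥ 2 (or has a self-loop).
The vertices on cycles are {c, e, f, h, i, j, k, l, m} — 9 in total.

9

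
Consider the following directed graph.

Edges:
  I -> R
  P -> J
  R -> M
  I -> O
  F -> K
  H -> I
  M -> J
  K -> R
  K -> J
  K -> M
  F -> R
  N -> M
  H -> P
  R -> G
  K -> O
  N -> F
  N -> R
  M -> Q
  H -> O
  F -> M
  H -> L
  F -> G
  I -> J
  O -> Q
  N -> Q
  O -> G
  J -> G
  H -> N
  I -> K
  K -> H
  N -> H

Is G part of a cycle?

G lies on a cycle iff there is a path from G back to itself.
Exploring from G, it never reaches itself; equivalently, its strongly connected component is a singleton.

No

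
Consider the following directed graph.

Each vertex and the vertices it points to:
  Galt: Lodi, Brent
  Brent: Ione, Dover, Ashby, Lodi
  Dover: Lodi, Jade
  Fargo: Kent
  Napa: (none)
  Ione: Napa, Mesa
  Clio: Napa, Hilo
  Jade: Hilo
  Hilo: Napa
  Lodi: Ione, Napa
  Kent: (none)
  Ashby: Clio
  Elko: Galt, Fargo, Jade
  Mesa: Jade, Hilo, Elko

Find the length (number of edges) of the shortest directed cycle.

5

For each vertex v, BFS finds the shortest path from v back to v.
The shortest such closed walk is Elko → Galt → Brent → Ione → Mesa → Elko, length 5.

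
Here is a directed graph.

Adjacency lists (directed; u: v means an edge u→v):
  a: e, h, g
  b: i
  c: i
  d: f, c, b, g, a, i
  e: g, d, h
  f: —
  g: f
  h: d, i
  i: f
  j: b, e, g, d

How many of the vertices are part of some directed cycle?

4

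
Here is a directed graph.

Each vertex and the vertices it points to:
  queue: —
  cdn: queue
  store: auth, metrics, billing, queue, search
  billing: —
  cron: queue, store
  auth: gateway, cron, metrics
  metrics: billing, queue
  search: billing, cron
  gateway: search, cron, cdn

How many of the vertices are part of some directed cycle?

5

A vertex is on a directed cycle iff it belongs to a strongly connected component of size ≥ 2 (or has a self-loop).
The vertices on cycles are {auth, cron, store, search, gateway} — 5 in total.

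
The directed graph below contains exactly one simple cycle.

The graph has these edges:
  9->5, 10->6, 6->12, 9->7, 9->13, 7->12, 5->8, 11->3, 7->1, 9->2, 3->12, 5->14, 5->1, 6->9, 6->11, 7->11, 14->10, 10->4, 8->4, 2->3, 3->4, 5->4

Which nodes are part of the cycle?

5, 6, 9, 10, 14

DFS with gray/black marking from 6:
6 gray
  11 gray
    3 gray
      12 gray
      12 black
      4 gray
      4 black
    3 black
  11 black
  9 gray
    7 gray
      7→11: 11 black — skip
      7→12: 12 black — skip
      1 gray
      1 black
    7 black
    5 gray
      14 gray
        10 gray
          10→6: 6 is gray → back edge
Back edge closes the cycle 6 → 9 → 5 → 14 → 10 → 6; its vertices are {5, 6, 9, 10, 14}.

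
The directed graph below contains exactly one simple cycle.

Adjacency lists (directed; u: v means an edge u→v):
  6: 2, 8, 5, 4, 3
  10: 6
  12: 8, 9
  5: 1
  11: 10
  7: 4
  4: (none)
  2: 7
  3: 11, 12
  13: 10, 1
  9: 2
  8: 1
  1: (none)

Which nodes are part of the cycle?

3, 6, 10, 11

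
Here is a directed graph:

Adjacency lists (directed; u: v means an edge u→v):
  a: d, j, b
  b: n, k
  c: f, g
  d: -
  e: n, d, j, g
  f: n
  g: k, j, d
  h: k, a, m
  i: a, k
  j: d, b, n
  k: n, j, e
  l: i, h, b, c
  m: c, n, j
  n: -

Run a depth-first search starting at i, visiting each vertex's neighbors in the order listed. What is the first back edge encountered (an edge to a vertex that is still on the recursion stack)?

k→j

DFS from i (visiting each vertex's neighbors in the order listed); mark gray on enter, black on exit:
i gray
  a gray
    d gray
    d black
    j gray
      j→d: d black — skip
      b gray
        n gray
        n black
        k gray
          k→n: n black — skip
          k→j: j is gray → back edge
First back edge: k → j.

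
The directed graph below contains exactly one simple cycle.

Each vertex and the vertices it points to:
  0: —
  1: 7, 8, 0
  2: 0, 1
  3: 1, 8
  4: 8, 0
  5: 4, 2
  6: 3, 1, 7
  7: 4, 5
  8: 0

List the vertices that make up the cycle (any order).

1, 2, 5, 7

DFS with gray/black marking from 7:
7 gray
  4 gray
    8 gray
      0 gray
      0 black
    8 black
    4→0: 0 black — skip
  4 black
  5 gray
    5→4: 4 black — skip
    2 gray
      2→0: 0 black — skip
      1 gray
        1→7: 7 is gray → back edge
Back edge closes the cycle 7 → 5 → 2 → 1 → 7; its vertices are {1, 2, 5, 7}.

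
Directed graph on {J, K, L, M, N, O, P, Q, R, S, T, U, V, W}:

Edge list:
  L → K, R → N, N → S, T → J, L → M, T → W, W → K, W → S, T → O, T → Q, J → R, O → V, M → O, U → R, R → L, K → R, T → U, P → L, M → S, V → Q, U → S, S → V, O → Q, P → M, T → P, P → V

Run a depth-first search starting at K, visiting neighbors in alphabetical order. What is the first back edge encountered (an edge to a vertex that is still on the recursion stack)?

L->K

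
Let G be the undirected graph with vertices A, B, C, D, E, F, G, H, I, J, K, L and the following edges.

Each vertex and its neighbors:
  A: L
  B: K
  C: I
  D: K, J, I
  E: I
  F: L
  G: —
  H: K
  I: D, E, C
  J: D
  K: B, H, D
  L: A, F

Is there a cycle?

No

DFS, tracking each vertex's parent; an edge to a visited non-parent vertex closes a cycle.
Start from D:
visit D (parent –)
  visit K (parent D)
    visit B (parent K)
      B–K: parent, skip
    visit H (parent K)
      H–K: parent, skip
    K–D: parent, skip
  visit J (parent D)
    J–D: parent, skip
  visit I (parent D)
    I–D: parent, skip
    visit E (parent I)
      E–I: parent, skip
    visit C (parent I)
      C–I: parent, skip
visit A (parent –)
  visit L (parent A)
    L–A: parent, skip
    visit F (parent L)
      F–L: parent, skip
visit G (parent –)
No non-parent visited neighbor found — the graph is a forest.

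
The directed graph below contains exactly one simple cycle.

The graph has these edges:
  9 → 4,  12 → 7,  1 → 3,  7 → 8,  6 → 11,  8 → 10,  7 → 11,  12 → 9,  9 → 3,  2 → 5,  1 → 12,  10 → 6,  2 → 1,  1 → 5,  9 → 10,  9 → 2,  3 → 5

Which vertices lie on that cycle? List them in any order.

DFS with gray/black marking from 1:
1 gray
  3 gray
    5 gray
    5 black
  3 black
  1→5: 5 black — skip
  12 gray
    7 gray
      8 gray
        10 gray
          6 gray
            11 gray
            11 black
          6 black
        10 black
      8 black
      7→11: 11 black — skip
    7 black
    9 gray
      9→3: 3 black — skip
      4 gray
      4 black
      9→10: 10 black — skip
      2 gray
        2→1: 1 is gray → back edge
Back edge closes the cycle 1 → 12 → 9 → 2 → 1; its vertices are {1, 2, 9, 12}.

1, 2, 9, 12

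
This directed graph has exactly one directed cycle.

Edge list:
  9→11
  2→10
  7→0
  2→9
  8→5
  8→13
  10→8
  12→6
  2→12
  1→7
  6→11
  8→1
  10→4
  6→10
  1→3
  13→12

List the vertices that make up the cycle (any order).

DFS with gray/black marking from 10:
10 gray
  8 gray
    1 gray
      3 gray
      3 black
      7 gray
        0 gray
        0 black
      7 black
    1 black
    13 gray
      12 gray
        6 gray
          6→10: 10 is gray → back edge
Back edge closes the cycle 10 → 8 → 13 → 12 → 6 → 10; its vertices are {6, 8, 10, 12, 13}.

6, 8, 10, 12, 13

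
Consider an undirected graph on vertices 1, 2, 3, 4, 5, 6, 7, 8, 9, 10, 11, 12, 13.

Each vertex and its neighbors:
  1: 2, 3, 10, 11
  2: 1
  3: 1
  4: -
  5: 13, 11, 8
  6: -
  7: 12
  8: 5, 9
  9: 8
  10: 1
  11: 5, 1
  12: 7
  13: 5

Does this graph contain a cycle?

No

DFS, tracking each vertex's parent; an edge to a visited non-parent vertex closes a cycle.
Start from 2:
visit 2 (parent –)
  visit 1 (parent 2)
    1–2: parent, skip
    visit 3 (parent 1)
      3–1: parent, skip
    visit 10 (parent 1)
      10–1: parent, skip
    visit 11 (parent 1)
      visit 5 (parent 11)
        visit 13 (parent 5)
          13–5: parent, skip
        5–11: parent, skip
        visit 8 (parent 5)
          8–5: parent, skip
          visit 9 (parent 8)
            9–8: parent, skip
      11–1: parent, skip
visit 4 (parent –)
visit 6 (parent –)
visit 7 (parent –)
  visit 12 (parent 7)
    12–7: parent, skip
No non-parent visited neighbor found — the graph is a forest.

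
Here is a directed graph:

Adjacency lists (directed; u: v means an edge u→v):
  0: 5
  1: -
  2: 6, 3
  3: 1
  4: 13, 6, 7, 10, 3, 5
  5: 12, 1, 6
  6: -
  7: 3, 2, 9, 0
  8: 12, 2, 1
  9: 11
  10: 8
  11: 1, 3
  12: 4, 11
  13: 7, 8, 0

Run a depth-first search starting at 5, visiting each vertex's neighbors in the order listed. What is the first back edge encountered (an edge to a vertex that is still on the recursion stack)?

DFS from 5 (visiting each vertex's neighbors in the order listed); mark gray on enter, black on exit:
5 gray
  12 gray
    4 gray
      13 gray
        7 gray
          3 gray
            1 gray
            1 black
          3 black
          2 gray
            6 gray
            6 black
            2→3: 3 black — skip
          2 black
          9 gray
            11 gray
              11→1: 1 black — skip
              11→3: 3 black — skip
            11 black
          9 black
          0 gray
            0→5: 5 is gray → back edge
First back edge: 0 → 5.

0->5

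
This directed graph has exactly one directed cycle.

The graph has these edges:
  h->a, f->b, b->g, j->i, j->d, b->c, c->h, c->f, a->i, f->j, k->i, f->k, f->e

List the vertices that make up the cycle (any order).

b, c, f

DFS with gray/black marking from f:
f gray
  j gray
    i gray
    i black
    d gray
    d black
  j black
  e gray
  e black
  k gray
    k→i: i black — skip
  k black
  b gray
    c gray
      c→f: f is gray → back edge
Back edge closes the cycle f → b → c → f; its vertices are {b, c, f}.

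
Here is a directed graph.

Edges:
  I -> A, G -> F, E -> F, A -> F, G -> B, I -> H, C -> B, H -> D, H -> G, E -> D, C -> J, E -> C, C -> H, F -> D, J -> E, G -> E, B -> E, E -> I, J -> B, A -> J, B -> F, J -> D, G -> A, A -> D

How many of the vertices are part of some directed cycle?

8

A vertex is on a directed cycle iff it belongs to a strongly connected component of size ≥ 2 (or has a self-loop).
The vertices on cycles are {A, B, C, E, G, H, I, J} — 8 in total.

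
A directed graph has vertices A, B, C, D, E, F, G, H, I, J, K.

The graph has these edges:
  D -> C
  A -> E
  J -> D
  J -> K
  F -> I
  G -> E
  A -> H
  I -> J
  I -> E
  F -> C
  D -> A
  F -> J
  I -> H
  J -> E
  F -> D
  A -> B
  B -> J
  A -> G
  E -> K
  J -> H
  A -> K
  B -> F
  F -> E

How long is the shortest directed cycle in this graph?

4

For each vertex v, BFS finds the shortest path from v back to v.
The shortest such closed walk is F → D → A → B → F, length 4.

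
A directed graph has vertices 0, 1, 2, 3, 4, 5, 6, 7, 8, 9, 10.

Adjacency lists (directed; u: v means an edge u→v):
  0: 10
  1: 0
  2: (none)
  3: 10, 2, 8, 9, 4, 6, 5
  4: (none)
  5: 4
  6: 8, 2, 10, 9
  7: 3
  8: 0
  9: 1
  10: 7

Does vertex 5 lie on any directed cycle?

5 lies on a cycle iff there is a path from 5 back to itself.
Exploring from 5, it never reaches itself; equivalently, its strongly connected component is a singleton.

No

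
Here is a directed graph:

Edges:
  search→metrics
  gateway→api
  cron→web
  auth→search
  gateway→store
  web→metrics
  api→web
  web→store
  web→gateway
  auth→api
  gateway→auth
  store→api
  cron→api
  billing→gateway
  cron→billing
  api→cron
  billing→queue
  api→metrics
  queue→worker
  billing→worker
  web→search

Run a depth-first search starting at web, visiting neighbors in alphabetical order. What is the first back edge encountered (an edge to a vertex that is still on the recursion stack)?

DFS from web (visiting neighbors in alphabetical order); mark gray on enter, black on exit:
web gray
  gateway gray
    api gray
      cron gray
        cron→api: api is gray → back edge
First back edge: cron → api.

cron->api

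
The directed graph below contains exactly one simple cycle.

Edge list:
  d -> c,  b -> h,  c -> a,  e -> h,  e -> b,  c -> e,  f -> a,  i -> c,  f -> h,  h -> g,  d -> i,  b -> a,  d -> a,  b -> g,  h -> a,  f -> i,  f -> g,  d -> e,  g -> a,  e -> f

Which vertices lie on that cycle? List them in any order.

DFS with gray/black marking from e:
e gray
  h gray
    a gray
    a black
    g gray
      g→a: a black — skip
    g black
  h black
  b gray
    b→h: h black — skip
    b→g: g black — skip
    b→a: a black — skip
  b black
  f gray
    f→h: h black — skip
    i gray
      c gray
        c→e: e is gray → back edge
Back edge closes the cycle e → f → i → c → e; its vertices are {c, e, f, i}.

c, e, f, i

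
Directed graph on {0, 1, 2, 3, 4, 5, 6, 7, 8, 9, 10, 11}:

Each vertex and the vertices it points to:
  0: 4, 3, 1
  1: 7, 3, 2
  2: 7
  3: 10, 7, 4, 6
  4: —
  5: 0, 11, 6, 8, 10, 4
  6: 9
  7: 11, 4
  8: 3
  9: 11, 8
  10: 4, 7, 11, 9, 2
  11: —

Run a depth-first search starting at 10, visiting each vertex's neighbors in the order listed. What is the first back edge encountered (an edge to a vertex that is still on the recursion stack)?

3->10

DFS from 10 (visiting each vertex's neighbors in the order listed); mark gray on enter, black on exit:
10 gray
  4 gray
  4 black
  7 gray
    11 gray
    11 black
    7→4: 4 black — skip
  7 black
  10→11: 11 black — skip
  9 gray
    9→11: 11 black — skip
    8 gray
      3 gray
        3→10: 10 is gray → back edge
First back edge: 3 → 10.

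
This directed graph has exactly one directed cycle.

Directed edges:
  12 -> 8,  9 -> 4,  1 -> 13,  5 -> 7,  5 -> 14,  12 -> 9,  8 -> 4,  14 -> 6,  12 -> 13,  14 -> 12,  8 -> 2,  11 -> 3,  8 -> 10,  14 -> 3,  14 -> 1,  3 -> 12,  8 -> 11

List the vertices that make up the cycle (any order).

3, 8, 11, 12

DFS with gray/black marking from 3:
3 gray
  12 gray
    9 gray
      4 gray
      4 black
    9 black
    13 gray
    13 black
    8 gray
      8→4: 4 black — skip
      2 gray
      2 black
      10 gray
      10 black
      11 gray
        11→3: 3 is gray → back edge
Back edge closes the cycle 3 → 12 → 8 → 11 → 3; its vertices are {3, 8, 11, 12}.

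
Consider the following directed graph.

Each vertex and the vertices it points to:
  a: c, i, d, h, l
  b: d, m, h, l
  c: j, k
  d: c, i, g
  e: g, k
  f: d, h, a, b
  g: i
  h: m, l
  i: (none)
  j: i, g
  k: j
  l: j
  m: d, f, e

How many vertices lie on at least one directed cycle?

A vertex is on a directed cycle iff it belongs to a strongly connected component of size ≥ 2 (or has a self-loop).
The vertices on cycles are {a, b, f, h, m} — 5 in total.

5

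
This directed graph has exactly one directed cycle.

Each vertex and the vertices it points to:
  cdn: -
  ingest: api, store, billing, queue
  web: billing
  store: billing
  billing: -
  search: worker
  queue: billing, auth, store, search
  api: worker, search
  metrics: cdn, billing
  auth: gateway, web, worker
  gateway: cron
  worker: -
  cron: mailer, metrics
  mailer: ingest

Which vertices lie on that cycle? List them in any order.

DFS with gray/black marking from cron:
cron gray
  mailer gray
    ingest gray
      api gray
        worker gray
        worker black
        search gray
          search→worker: worker black — skip
        search black
      api black
      store gray
        billing gray
        billing black
      store black
      ingest→billing: billing black — skip
      queue gray
        queue→billing: billing black — skip
        auth gray
          gateway gray
            gateway→cron: cron is gray → back edge
Back edge closes the cycle cron → mailer → ingest → queue → auth → gateway → cron; its vertices are {auth, cron, queue, ingest, mailer, gateway}.

auth, cron, queue, ingest, mailer, gateway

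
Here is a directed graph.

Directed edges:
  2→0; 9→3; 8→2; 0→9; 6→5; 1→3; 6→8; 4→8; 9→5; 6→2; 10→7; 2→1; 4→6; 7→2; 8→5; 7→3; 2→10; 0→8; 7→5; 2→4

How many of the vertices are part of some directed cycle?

7

A vertex is on a directed cycle iff it belongs to a strongly connected component of size ≥ 2 (or has a self-loop).
The vertices on cycles are {0, 2, 4, 6, 7, 8, 10} — 7 in total.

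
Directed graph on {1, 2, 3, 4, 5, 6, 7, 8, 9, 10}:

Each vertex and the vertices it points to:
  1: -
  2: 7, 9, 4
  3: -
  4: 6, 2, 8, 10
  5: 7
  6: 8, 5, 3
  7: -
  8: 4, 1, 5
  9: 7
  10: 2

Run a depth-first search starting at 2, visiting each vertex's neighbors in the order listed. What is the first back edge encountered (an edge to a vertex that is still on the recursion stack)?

8→4

DFS from 2 (visiting each vertex's neighbors in the order listed); mark gray on enter, black on exit:
2 gray
  7 gray
  7 black
  9 gray
    9→7: 7 black — skip
  9 black
  4 gray
    6 gray
      8 gray
        8→4: 4 is gray → back edge
First back edge: 8 → 4.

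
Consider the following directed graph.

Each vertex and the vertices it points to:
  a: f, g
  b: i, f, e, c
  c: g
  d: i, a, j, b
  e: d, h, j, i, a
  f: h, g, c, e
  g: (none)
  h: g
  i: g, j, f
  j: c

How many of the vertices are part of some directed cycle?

A vertex is on a directed cycle iff it belongs to a strongly connected component of size ≥ 2 (or has a self-loop).
The vertices on cycles are {a, b, d, e, f, i} — 6 in total.

6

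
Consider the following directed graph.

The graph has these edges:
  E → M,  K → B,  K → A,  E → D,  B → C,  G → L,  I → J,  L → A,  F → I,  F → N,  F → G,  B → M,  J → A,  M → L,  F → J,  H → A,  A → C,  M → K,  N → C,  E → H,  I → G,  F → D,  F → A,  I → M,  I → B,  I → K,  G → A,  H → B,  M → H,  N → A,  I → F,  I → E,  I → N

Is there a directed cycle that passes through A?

A lies on a cycle iff there is a path from A back to itself.
Exploring from A, it never reaches itself; equivalently, its strongly connected component is a singleton.

No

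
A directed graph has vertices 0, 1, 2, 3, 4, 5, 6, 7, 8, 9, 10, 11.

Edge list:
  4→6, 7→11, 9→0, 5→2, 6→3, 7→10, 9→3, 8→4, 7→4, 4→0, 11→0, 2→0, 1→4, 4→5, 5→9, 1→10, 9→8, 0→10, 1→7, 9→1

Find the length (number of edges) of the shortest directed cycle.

4

For each vertex v, BFS finds the shortest path from v back to v.
The shortest such closed walk is 4 → 5 → 9 → 8 → 4, length 4.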